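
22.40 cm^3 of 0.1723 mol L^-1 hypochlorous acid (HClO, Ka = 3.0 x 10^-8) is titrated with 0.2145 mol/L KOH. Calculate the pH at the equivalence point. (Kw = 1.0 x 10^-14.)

n(HClO) = 0.1723 x 0.02240 = 0.003860 mol; V(KOH) at equivalence = 0.003860/0.2145 = 0.01799 L.
At equivalence all the acid is converted to ClO-; total volume = 0.02240 + 0.01799 = 0.04039 L, so [ClO-] = 0.003860/0.04039 = 0.09555 M.
Kb = Kw/Ka = 1.0e-14 / 3.0 x 10^-8 = 3.33e-7.
[OH^-] = sqrt(Kb x [ClO-]) = sqrt(3.33e-7 x 0.09555) = 0.000178 M.
pOH = 3.75, so pH = 14.00 - 3.75 = 10.25.

10.25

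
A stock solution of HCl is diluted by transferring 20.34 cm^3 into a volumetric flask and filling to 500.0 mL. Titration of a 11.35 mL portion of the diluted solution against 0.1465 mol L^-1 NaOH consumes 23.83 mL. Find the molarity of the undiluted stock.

n(NaOH) = 0.1465 x 0.02383 = 0.003491 mol.
n(HCl) in the aliquot = 0.003491 mol.
[diluted HCl] = 0.003491 / 0.01135 = 0.3076 M.
Dilution factor = 500.0/20.34 = 24.58, so [stock] = 0.3076 x 24.58 = 7.56 M.

7.56 M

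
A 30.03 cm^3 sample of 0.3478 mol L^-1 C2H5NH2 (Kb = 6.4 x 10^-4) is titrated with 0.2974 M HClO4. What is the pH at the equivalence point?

5.80

n(C2H5NH2) = 0.3478 x 0.03003 = 0.01044 mol; V(HClO4) at equivalence = 0.01044/0.2974 = 0.03512 L.
At equivalence the base is fully converted to C2H5NH3+; total volume = 0.06515 L, so [C2H5NH3+] = 0.01044/0.06515 = 0.1603 M.
Ka(C2H5NH3+) = Kw/Kb = 1.0e-14 / 6.4 x 10^-4 = 1.56e-11.
[H^+] = sqrt(Ka x [C2H5NH3+]) = sqrt(1.56e-11 x 0.1603) = 1.58e-6 M.
pH = -log(1.58e-6) = 5.80.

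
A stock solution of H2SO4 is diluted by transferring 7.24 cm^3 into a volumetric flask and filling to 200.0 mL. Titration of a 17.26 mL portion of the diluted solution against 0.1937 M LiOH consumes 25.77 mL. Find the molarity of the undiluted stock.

3.99 M

n(LiOH) = 0.1937 x 0.02577 = 0.004992 mol.
n(H2SO4) in the aliquot = 0.004992 x 1/2 = 0.002496 mol.
[diluted H2SO4] = 0.002496 / 0.01726 = 0.1446 M.
Dilution factor = 200.0/7.240 = 27.62, so [stock] = 0.1446 x 27.62 = 3.99 M.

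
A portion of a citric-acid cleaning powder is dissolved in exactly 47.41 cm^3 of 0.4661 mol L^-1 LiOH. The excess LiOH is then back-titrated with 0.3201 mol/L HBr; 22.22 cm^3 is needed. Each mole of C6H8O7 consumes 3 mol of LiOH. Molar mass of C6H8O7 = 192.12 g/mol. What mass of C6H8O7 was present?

0.960 g

Total n(LiOH) added = 0.4661 x 0.04741 = 0.02210 mol.
n(HBr) used = 0.3201 x 0.02222 = 0.007113 mol, which equals the excess n(LiOH).
So n(LiOH) consumed by the sample = 0.02210 - 0.007113 = 0.01499 mol.
n(C6H8O7) = 0.01499 / 3 = 0.004995 mol.
mass = 0.004995 mol x 192.12 g/mol = 0.960 g.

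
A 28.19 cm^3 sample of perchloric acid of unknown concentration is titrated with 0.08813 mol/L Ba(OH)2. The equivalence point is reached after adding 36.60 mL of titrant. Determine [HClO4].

0.229 M

n(Ba(OH)2) delivered = 0.08813 x 0.03660 = 0.003226 mol.
The reaction is 2 HClO4 + 1 Ba(OH)2, so n(HClO4) = 0.003226 x 2/1 = 0.006451 mol.
[HClO4] = 0.006451 mol / 0.02819 L = 0.229 M.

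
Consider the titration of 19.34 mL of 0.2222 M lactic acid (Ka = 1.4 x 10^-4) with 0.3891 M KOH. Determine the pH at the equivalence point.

8.50

n(HC3H5O3) = 0.2222 x 0.01934 = 0.004297 mol; V(KOH) at equivalence = 0.004297/0.3891 = 0.01104 L.
At equivalence all the acid is converted to C3H5O3-; total volume = 0.01934 + 0.01104 = 0.03038 L, so [C3H5O3-] = 0.004297/0.03038 = 0.1414 M.
Kb = Kw/Ka = 1.0e-14 / 1.4 x 10^-4 = 7.14e-11.
[OH^-] = sqrt(Kb x [C3H5O3-]) = sqrt(7.14e-11 x 0.1414) = 3.18e-6 M.
pOH = 5.50, so pH = 14.00 - 5.50 = 8.50.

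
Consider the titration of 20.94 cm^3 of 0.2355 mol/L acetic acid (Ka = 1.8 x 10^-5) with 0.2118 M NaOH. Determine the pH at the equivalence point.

n(CH3COOH) = 0.2355 x 0.02094 = 0.004931 mol; V(NaOH) at equivalence = 0.004931/0.2118 = 0.02328 L.
At equivalence all the acid is converted to CH3COO-; total volume = 0.02094 + 0.02328 = 0.04422 L, so [CH3COO-] = 0.004931/0.04422 = 0.1115 M.
Kb = Kw/Ka = 1.0e-14 / 1.8 x 10^-5 = 5.56e-10.
[OH^-] = sqrt(Kb x [CH3COO-]) = sqrt(5.56e-10 x 0.1115) = 7.87e-6 M.
pOH = 5.10, so pH = 14.00 - 5.10 = 8.90.

8.90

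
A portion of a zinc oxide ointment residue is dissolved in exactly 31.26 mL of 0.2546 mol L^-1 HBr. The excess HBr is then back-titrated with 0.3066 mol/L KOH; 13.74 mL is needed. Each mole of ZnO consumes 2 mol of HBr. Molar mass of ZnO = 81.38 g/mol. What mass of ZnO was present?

0.152 g

Total n(HBr) added = 0.2546 x 0.03126 = 0.007959 mol.
n(KOH) used = 0.3066 x 0.01374 = 0.004213 mol, which equals the excess n(HBr).
So n(HBr) consumed by the sample = 0.007959 - 0.004213 = 0.003746 mol.
n(ZnO) = 0.003746 / 2 = 0.001873 mol.
mass = 0.001873 mol x 81.38 g/mol = 0.152 g.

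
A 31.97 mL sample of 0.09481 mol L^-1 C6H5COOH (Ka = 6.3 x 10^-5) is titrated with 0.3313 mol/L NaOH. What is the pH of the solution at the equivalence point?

n(C6H5COOH) = 0.09481 x 0.03197 = 0.003031 mol; V(NaOH) at equivalence = 0.003031/0.3313 = 0.009149 L.
At equivalence all the acid is converted to C6H5COO-; total volume = 0.03197 + 0.009149 = 0.04112 L, so [C6H5COO-] = 0.003031/0.04112 = 0.07371 M.
Kb = Kw/Ka = 1.0e-14 / 6.3 x 10^-5 = 1.59e-10.
[OH^-] = sqrt(Kb x [C6H5COO-]) = sqrt(1.59e-10 x 0.07371) = 3.42e-6 M.
pOH = 5.47, so pH = 14.00 - 5.47 = 8.53.

8.53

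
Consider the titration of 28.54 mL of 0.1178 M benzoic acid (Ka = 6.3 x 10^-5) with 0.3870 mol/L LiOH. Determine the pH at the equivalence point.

n(C6H5COOH) = 0.1178 x 0.02854 = 0.003362 mol; V(LiOH) at equivalence = 0.003362/0.3870 = 0.008687 L.
At equivalence all the acid is converted to C6H5COO-; total volume = 0.02854 + 0.008687 = 0.03723 L, so [C6H5COO-] = 0.003362/0.03723 = 0.09031 M.
Kb = Kw/Ka = 1.0e-14 / 6.3 x 10^-5 = 1.59e-10.
[OH^-] = sqrt(Kb x [C6H5COO-]) = sqrt(1.59e-10 x 0.09031) = 3.79e-6 M.
pOH = 5.42, so pH = 14.00 - 5.42 = 8.58.

8.58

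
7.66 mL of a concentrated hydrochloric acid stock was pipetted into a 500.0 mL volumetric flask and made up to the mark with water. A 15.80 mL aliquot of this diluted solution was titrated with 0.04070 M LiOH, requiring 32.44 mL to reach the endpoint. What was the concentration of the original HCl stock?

n(LiOH) = 0.04070 x 0.03244 = 0.001320 mol.
n(HCl) in the aliquot = 0.001320 mol.
[diluted HCl] = 0.001320 / 0.01580 = 0.08356 M.
Dilution factor = 500.0/7.660 = 65.27, so [stock] = 0.08356 x 65.27 = 5.45 M.

5.45 M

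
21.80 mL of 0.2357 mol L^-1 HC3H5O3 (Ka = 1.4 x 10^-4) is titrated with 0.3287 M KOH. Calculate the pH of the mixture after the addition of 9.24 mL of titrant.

Initial n(HC3H5O3) = 0.2357 x 0.02180 = 0.005138 mol.
n(KOH) added = 0.3287 x 0.009240 = 0.003037 mol, converting that many moles of HC3H5O3 to C3H5O3-.
Remaining n(HC3H5O3) = 0.002101 mol; n(C3H5O3-) = 0.003037 mol.
By Henderson-Hasselbalch, pH = pKa + log([A^-]/[HA]) = 3.85 + log(0.003037/0.002101) = 3.85 + (+0.16) = 4.01.

4.01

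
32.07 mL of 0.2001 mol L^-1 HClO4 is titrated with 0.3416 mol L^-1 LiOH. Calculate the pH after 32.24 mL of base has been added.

n(acid) = 0.2001 x 0.03207 = 0.006417 mol; n(LiOH) added = 0.3416 x 0.03224 = 0.01101 mol.
Base is in excess by 0.01101 - 0.006417 = 0.004596 mol in a total volume of 0.06431 L.
[OH^-] = 0.004596/0.06431 = 0.07147 M, so pOH = 1.15 and pH = 14.00 - 1.15 = 12.85.

12.85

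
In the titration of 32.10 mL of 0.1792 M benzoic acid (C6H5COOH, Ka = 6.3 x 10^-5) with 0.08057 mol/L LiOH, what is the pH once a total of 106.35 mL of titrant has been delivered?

n(acid) = 0.1792 x 0.03210 = 0.005752 mol; n(LiOH) added = 0.08057 x 0.1064 = 0.008569 mol.
Base is in excess by 0.008569 - 0.005752 = 0.002816 mol in a total volume of 0.1384 L.
[OH^-] = 0.002816/0.1384 = 0.02034 M, so pOH = 1.69 and pH = 14.00 - 1.69 = 12.31.

12.31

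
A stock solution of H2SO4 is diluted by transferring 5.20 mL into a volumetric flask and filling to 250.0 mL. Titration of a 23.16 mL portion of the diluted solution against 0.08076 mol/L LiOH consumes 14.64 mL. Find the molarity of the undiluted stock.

n(LiOH) = 0.08076 x 0.01464 = 0.001182 mol.
n(H2SO4) in the aliquot = 0.001182 x 1/2 = 0.0005912 mol.
[diluted H2SO4] = 0.0005912 / 0.02316 = 0.02553 M.
Dilution factor = 250.0/5.200 = 48.08, so [stock] = 0.02553 x 48.08 = 1.23 M.

1.23 M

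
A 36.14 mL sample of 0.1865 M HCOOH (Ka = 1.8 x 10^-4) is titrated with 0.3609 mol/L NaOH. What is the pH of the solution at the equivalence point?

n(HCOOH) = 0.1865 x 0.03614 = 0.006740 mol; V(NaOH) at equivalence = 0.006740/0.3609 = 0.01868 L.
At equivalence all the acid is converted to HCOO-; total volume = 0.03614 + 0.01868 = 0.05482 L, so [HCOO-] = 0.006740/0.05482 = 0.1230 M.
Kb = Kw/Ka = 1.0e-14 / 1.8 x 10^-4 = 5.56e-11.
[OH^-] = sqrt(Kb x [HCOO-]) = sqrt(5.56e-11 x 0.1230) = 2.61e-6 M.
pOH = 5.58, so pH = 14.00 - 5.58 = 8.42.

8.42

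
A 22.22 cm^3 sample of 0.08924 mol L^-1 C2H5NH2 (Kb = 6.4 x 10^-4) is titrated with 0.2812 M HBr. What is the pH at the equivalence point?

n(C2H5NH2) = 0.08924 x 0.02222 = 0.001983 mol; V(HBr) at equivalence = 0.001983/0.2812 = 0.007052 L.
At equivalence the base is fully converted to C2H5NH3+; total volume = 0.02927 L, so [C2H5NH3+] = 0.001983/0.02927 = 0.06774 M.
Ka(C2H5NH3+) = Kw/Kb = 1.0e-14 / 6.4 x 10^-4 = 1.56e-11.
[H^+] = sqrt(Ka x [C2H5NH3+]) = sqrt(1.56e-11 x 0.06774) = 1.03e-6 M.
pH = -log(1.03e-6) = 5.99.

5.99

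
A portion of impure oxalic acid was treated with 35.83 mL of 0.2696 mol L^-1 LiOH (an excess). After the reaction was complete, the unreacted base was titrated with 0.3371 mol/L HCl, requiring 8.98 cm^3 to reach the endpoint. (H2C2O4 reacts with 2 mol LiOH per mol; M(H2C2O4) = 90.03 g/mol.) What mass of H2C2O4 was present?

0.299 g

Total n(LiOH) added = 0.2696 x 0.03583 = 0.009660 mol.
n(HCl) used = 0.3371 x 0.008980 = 0.003027 mol, which equals the excess n(LiOH).
So n(LiOH) consumed by the sample = 0.009660 - 0.003027 = 0.006633 mol.
n(H2C2O4) = 0.006633 / 2 = 0.003316 mol.
mass = 0.003316 mol x 90.03 g/mol = 0.299 g.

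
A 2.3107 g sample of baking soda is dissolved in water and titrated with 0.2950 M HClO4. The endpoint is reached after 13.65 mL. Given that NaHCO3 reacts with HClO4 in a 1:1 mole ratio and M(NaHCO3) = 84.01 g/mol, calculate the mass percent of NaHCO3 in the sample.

14.6%

n(HClO4) = 0.2950 x 0.01365 = 0.004027 mol.
n(NaHCO3) = 0.004027 / 1 = 0.004027 mol.
mass of NaHCO3 = 0.004027 x 84.01 = 0.3383 g.
% purity = 0.3383 / 2.3107 x 100 = 14.6%.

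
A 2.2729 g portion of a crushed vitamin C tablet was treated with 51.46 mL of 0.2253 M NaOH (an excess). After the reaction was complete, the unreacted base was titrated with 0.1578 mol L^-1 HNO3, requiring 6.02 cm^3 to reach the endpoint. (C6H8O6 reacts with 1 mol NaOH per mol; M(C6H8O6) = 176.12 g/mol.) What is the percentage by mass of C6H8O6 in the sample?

82.5%

Total n(NaOH) added = 0.2253 x 0.05146 = 0.01159 mol.
n(HNO3) used = 0.1578 x 0.006020 = 0.0009500 mol, which equals the excess n(NaOH).
So n(NaOH) consumed by the sample = 0.01159 - 0.0009500 = 0.01064 mol.
n(C6H8O6) = 0.01064 / 1 = 0.01064 mol.
mass C6H8O6 = 0.01064 x 176.12 = 1.875 g, so %C6H8O6 = 1.875/2.2729 x 100 = 82.5%.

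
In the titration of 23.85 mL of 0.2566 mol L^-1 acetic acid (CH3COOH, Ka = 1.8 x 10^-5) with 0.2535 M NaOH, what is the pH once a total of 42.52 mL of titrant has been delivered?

n(acid) = 0.2566 x 0.02385 = 0.006120 mol; n(NaOH) added = 0.2535 x 0.04252 = 0.01078 mol.
Base is in excess by 0.01078 - 0.006120 = 0.004659 mol in a total volume of 0.06637 L.
[OH^-] = 0.004659/0.06637 = 0.07020 M, so pOH = 1.15 and pH = 14.00 - 1.15 = 12.85.

12.85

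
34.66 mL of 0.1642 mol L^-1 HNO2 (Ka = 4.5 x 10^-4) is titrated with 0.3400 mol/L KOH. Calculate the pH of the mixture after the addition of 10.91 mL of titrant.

Initial n(HNO2) = 0.1642 x 0.03466 = 0.005691 mol.
n(KOH) added = 0.3400 x 0.01091 = 0.003709 mol, converting that many moles of HNO2 to NO2-.
Remaining n(HNO2) = 0.001982 mol; n(NO2-) = 0.003709 mol.
By Henderson-Hasselbalch, pH = pKa + log([A^-]/[HA]) = 3.35 + log(0.003709/0.001982) = 3.35 + (+0.27) = 3.62.

3.62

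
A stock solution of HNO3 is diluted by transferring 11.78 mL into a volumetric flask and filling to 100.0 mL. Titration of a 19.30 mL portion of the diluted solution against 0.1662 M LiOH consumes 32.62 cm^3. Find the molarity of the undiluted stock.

2.38 M

n(LiOH) = 0.1662 x 0.03262 = 0.005421 mol.
n(HNO3) in the aliquot = 0.005421 mol.
[diluted HNO3] = 0.005421 / 0.01930 = 0.2809 M.
Dilution factor = 100.0/11.78 = 8.489, so [stock] = 0.2809 x 8.489 = 2.38 M.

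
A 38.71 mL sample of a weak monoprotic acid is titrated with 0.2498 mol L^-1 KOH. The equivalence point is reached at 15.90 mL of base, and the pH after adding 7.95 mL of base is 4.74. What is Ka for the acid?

1.8 x 10^-5

7.95 mL is half of the equivalence volume, so this is the half-equivalence point where [HA] = [A^-].
At half-equivalence pH = pKa, so pKa = 4.74.
Ka = 10^(-4.74) = 1.8 x 10^-5.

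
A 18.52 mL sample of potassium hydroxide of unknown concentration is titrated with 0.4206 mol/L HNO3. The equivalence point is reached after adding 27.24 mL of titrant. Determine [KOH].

n(HNO3) delivered = 0.4206 x 0.02724 = 0.01146 mol.
For a 1:1 reaction, n(KOH) = 0.01146 mol.
[KOH] = 0.01146 mol / 0.01852 L = 0.619 M.

0.619 M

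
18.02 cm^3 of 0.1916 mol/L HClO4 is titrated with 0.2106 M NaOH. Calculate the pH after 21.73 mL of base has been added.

12.45

n(acid) = 0.1916 x 0.01802 = 0.003453 mol; n(NaOH) added = 0.2106 x 0.02173 = 0.004576 mol.
Base is in excess by 0.004576 - 0.003453 = 0.001124 mol in a total volume of 0.03975 L.
[OH^-] = 0.001124/0.03975 = 0.02827 M, so pOH = 1.55 and pH = 14.00 - 1.55 = 12.45.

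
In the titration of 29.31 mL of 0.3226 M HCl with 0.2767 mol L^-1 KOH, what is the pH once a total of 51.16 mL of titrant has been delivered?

12.77

n(acid) = 0.3226 x 0.02931 = 0.009455 mol; n(KOH) added = 0.2767 x 0.05116 = 0.01416 mol.
Base is in excess by 0.01416 - 0.009455 = 0.004701 mol in a total volume of 0.08047 L.
[OH^-] = 0.004701/0.08047 = 0.05841 M, so pOH = 1.23 and pH = 14.00 - 1.23 = 12.77.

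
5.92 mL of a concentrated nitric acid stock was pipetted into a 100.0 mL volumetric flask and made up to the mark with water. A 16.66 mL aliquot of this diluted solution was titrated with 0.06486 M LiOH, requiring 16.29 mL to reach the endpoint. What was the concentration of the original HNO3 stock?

1.07 M

n(LiOH) = 0.06486 x 0.01629 = 0.001057 mol.
n(HNO3) in the aliquot = 0.001057 mol.
[diluted HNO3] = 0.001057 / 0.01666 = 0.06342 M.
Dilution factor = 100.0/5.920 = 16.89, so [stock] = 0.06342 x 16.89 = 1.07 M.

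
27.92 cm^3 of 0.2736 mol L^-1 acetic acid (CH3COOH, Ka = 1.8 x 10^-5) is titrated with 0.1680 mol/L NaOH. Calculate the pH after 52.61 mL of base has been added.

12.17

n(acid) = 0.2736 x 0.02792 = 0.007639 mol; n(NaOH) added = 0.1680 x 0.05261 = 0.008838 mol.
Base is in excess by 0.008838 - 0.007639 = 0.001200 mol in a total volume of 0.08053 L.
[OH^-] = 0.001200/0.08053 = 0.01490 M, so pOH = 1.83 and pH = 14.00 - 1.83 = 12.17.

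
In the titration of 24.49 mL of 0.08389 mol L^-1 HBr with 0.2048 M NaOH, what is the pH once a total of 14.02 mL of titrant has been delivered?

12.33

n(acid) = 0.08389 x 0.02449 = 0.002054 mol; n(NaOH) added = 0.2048 x 0.01402 = 0.002871 mol.
Base is in excess by 0.002871 - 0.002054 = 0.0008168 mol in a total volume of 0.03851 L.
[OH^-] = 0.0008168/0.03851 = 0.02121 M, so pOH = 1.67 and pH = 14.00 - 1.67 = 12.33.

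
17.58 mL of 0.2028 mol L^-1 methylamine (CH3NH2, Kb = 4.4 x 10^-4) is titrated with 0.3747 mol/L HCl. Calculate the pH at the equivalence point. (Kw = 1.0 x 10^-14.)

n(CH3NH2) = 0.2028 x 0.01758 = 0.003565 mol; V(HCl) at equivalence = 0.003565/0.3747 = 0.009515 L.
At equivalence the base is fully converted to CH3NH3+; total volume = 0.02709 L, so [CH3NH3+] = 0.003565/0.02709 = 0.1316 M.
Ka(CH3NH3+) = Kw/Kb = 1.0e-14 / 4.4 x 10^-4 = 2.27e-11.
[H^+] = sqrt(Ka x [CH3NH3+]) = sqrt(2.27e-11 x 0.1316) = 1.73e-6 M.
pH = -log(1.73e-6) = 5.76.

5.76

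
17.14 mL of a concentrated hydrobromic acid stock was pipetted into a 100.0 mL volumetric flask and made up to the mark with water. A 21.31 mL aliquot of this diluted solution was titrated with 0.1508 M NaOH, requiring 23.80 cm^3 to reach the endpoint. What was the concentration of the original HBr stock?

n(NaOH) = 0.1508 x 0.02380 = 0.003589 mol.
n(HBr) in the aliquot = 0.003589 mol.
[diluted HBr] = 0.003589 / 0.02131 = 0.1684 M.
Dilution factor = 100.0/17.14 = 5.834, so [stock] = 0.1684 x 5.834 = 0.983 M.

0.983 M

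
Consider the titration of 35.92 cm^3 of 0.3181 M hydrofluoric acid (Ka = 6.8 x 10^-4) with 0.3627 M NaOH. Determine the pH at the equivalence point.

8.20

n(HF) = 0.3181 x 0.03592 = 0.01143 mol; V(NaOH) at equivalence = 0.01143/0.3627 = 0.03150 L.
At equivalence all the acid is converted to F-; total volume = 0.03592 + 0.03150 = 0.06742 L, so [F-] = 0.01143/0.06742 = 0.1695 M.
Kb = Kw/Ka = 1.0e-14 / 6.8 x 10^-4 = 1.47e-11.
[OH^-] = sqrt(Kb x [F-]) = sqrt(1.47e-11 x 0.1695) = 1.58e-6 M.
pOH = 5.80, so pH = 14.00 - 5.80 = 8.20.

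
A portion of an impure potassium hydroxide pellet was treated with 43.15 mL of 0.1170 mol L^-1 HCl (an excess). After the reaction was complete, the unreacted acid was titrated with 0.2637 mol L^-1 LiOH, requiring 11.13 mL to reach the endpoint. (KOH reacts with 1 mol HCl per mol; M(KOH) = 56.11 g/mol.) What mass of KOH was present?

0.119 g

Total n(HCl) added = 0.1170 x 0.04315 = 0.005049 mol.
n(LiOH) used = 0.2637 x 0.01113 = 0.002935 mol, which equals the excess n(HCl).
So n(HCl) consumed by the sample = 0.005049 - 0.002935 = 0.002114 mol.
n(KOH) = 0.002114 / 1 = 0.002114 mol.
mass = 0.002114 mol x 56.11 g/mol = 0.119 g.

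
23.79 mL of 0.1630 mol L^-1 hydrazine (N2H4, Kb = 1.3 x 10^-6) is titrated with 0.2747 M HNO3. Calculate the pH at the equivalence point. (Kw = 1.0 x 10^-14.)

n(N2H4) = 0.1630 x 0.02379 = 0.003878 mol; V(HNO3) at equivalence = 0.003878/0.2747 = 0.01412 L.
At equivalence the base is fully converted to N2H5+; total volume = 0.03791 L, so [N2H5+] = 0.003878/0.03791 = 0.1023 M.
Ka(N2H5+) = Kw/Kb = 1.0e-14 / 1.3 x 10^-6 = 7.69e-9.
[H^+] = sqrt(Ka x [N2H5+]) = sqrt(7.69e-9 x 0.1023) = 2.81e-5 M.
pH = -log(2.81e-5) = 4.55.

4.55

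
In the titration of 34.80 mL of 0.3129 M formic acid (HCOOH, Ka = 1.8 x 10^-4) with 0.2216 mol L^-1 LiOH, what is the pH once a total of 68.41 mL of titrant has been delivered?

12.62

n(acid) = 0.3129 x 0.03480 = 0.01089 mol; n(LiOH) added = 0.2216 x 0.06841 = 0.01516 mol.
Base is in excess by 0.01516 - 0.01089 = 0.004271 mol in a total volume of 0.1032 L.
[OH^-] = 0.004271/0.1032 = 0.04138 M, so pOH = 1.38 and pH = 14.00 - 1.38 = 12.62.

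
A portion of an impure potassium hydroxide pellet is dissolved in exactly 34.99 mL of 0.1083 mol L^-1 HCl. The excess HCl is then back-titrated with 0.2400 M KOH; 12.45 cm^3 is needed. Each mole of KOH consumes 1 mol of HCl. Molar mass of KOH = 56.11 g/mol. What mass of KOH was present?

Total n(HCl) added = 0.1083 x 0.03499 = 0.003789 mol.
n(KOH) used = 0.2400 x 0.01245 = 0.002988 mol, which equals the excess n(HCl).
So n(HCl) consumed by the sample = 0.003789 - 0.002988 = 0.0008014 mol.
n(KOH) = 0.0008014 / 1 = 0.0008014 mol.
mass = 0.0008014 mol x 56.11 g/mol = 0.0450 g.

0.0450 g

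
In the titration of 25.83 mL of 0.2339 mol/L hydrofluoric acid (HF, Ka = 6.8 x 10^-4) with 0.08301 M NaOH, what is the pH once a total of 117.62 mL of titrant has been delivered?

n(acid) = 0.2339 x 0.02583 = 0.006042 mol; n(NaOH) added = 0.08301 x 0.1176 = 0.009764 mol.
Base is in excess by 0.009764 - 0.006042 = 0.003722 mol in a total volume of 0.1434 L.
[OH^-] = 0.003722/0.1434 = 0.02595 M, so pOH = 1.59 and pH = 14.00 - 1.59 = 12.41.

12.41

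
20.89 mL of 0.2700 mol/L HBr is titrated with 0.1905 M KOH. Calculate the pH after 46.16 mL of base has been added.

12.67

n(acid) = 0.2700 x 0.02089 = 0.005640 mol; n(KOH) added = 0.1905 x 0.04616 = 0.008793 mol.
Base is in excess by 0.008793 - 0.005640 = 0.003153 mol in a total volume of 0.06705 L.
[OH^-] = 0.003153/0.06705 = 0.04703 M, so pOH = 1.33 and pH = 14.00 - 1.33 = 12.67.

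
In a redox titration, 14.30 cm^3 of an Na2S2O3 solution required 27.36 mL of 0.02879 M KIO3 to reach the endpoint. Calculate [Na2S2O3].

n(KIO3) = 0.02879 x 0.02736 = 0.0007877 mol.
From the balanced equation, 1 mol KIO3 reacts with 6 mol Na2S2O3, so n(Na2S2O3) = 0.0007877 x 6/1 = 0.004726 mol.
[Na2S2O3] = 0.004726 / 0.01430 L = 0.331 M.

0.331 M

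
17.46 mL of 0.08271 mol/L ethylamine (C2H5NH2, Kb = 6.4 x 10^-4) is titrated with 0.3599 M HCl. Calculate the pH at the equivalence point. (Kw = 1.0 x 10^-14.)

n(C2H5NH2) = 0.08271 x 0.01746 = 0.001444 mol; V(HCl) at equivalence = 0.001444/0.3599 = 0.004013 L.
At equivalence the base is fully converted to C2H5NH3+; total volume = 0.02147 L, so [C2H5NH3+] = 0.001444/0.02147 = 0.06725 M.
Ka(C2H5NH3+) = Kw/Kb = 1.0e-14 / 6.4 x 10^-4 = 1.56e-11.
[H^+] = sqrt(Ka x [C2H5NH3+]) = sqrt(1.56e-11 x 0.06725) = 1.03e-6 M.
pH = -log(1.03e-6) = 5.99.

5.99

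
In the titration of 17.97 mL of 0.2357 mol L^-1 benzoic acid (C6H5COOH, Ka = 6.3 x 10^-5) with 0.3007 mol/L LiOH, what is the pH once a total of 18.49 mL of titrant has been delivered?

n(acid) = 0.2357 x 0.01797 = 0.004236 mol; n(LiOH) added = 0.3007 x 0.01849 = 0.005560 mol.
Base is in excess by 0.005560 - 0.004236 = 0.001324 mol in a total volume of 0.03646 L.
[OH^-] = 0.001324/0.03646 = 0.03633 M, so pOH = 1.44 and pH = 14.00 - 1.44 = 12.56.

12.56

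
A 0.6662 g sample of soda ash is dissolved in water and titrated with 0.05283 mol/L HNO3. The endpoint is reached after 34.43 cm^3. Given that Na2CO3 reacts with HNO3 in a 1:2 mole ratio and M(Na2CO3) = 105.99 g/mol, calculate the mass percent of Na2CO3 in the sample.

n(HNO3) = 0.05283 x 0.03443 = 0.001819 mol.
n(Na2CO3) = 0.001819 / 2 = 0.0009095 mol.
mass of Na2CO3 = 0.0009095 x 105.99 = 0.09639 g.
% purity = 0.09639 / 0.6662 x 100 = 14.5%.

14.5%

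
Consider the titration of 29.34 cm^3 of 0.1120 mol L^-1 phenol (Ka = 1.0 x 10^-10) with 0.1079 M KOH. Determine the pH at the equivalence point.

11.37

n(C6H5OH) = 0.1120 x 0.02934 = 0.003286 mol; V(KOH) at equivalence = 0.003286/0.1079 = 0.03045 L.
At equivalence all the acid is converted to C6H5O-; total volume = 0.02934 + 0.03045 = 0.05979 L, so [C6H5O-] = 0.003286/0.05979 = 0.05496 M.
Kb = Kw/Ka = 1.0e-14 / 1.0 x 10^-10 = 0.000100.
[OH^-] = sqrt(Kb x [C6H5O-]) = sqrt(0.000100 x 0.05496) = 0.00234 M.
pOH = 2.63, so pH = 14.00 - 2.63 = 11.37.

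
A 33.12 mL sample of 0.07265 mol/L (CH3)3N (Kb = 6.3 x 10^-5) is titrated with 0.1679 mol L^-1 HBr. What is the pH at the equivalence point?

n((CH3)3N) = 0.07265 x 0.03312 = 0.002406 mol; V(HBr) at equivalence = 0.002406/0.1679 = 0.01433 L.
At equivalence the base is fully converted to (CH3)3NH+; total volume = 0.04745 L, so [(CH3)3NH+] = 0.002406/0.04745 = 0.05071 M.
Ka((CH3)3NH+) = Kw/Kb = 1.0e-14 / 6.3 x 10^-5 = 1.59e-10.
[H^+] = sqrt(Ka x [(CH3)3NH+]) = sqrt(1.59e-10 x 0.05071) = 2.84e-6 M.
pH = -log(2.84e-6) = 5.55.

5.55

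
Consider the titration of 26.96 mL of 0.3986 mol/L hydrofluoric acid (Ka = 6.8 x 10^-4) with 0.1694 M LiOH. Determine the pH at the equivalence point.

n(HF) = 0.3986 x 0.02696 = 0.01075 mol; V(LiOH) at equivalence = 0.01075/0.1694 = 0.06344 L.
At equivalence all the acid is converted to F-; total volume = 0.02696 + 0.06344 = 0.09040 L, so [F-] = 0.01075/0.09040 = 0.1189 M.
Kb = Kw/Ka = 1.0e-14 / 6.8 x 10^-4 = 1.47e-11.
[OH^-] = sqrt(Kb x [F-]) = sqrt(1.47e-11 x 0.1189) = 1.32e-6 M.
pOH = 5.88, so pH = 14.00 - 5.88 = 8.12.

8.12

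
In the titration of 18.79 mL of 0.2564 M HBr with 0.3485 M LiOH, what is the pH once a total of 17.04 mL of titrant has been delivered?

12.50

n(acid) = 0.2564 x 0.01879 = 0.004818 mol; n(LiOH) added = 0.3485 x 0.01704 = 0.005938 mol.
Base is in excess by 0.005938 - 0.004818 = 0.001121 mol in a total volume of 0.03583 L.
[OH^-] = 0.001121/0.03583 = 0.03128 M, so pOH = 1.50 and pH = 14.00 - 1.50 = 12.50.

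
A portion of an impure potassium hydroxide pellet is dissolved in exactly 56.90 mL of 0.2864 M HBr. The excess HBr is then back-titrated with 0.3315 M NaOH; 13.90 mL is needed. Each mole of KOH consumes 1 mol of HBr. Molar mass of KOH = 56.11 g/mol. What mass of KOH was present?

Total n(HBr) added = 0.2864 x 0.05690 = 0.01630 mol.
n(NaOH) used = 0.3315 x 0.01390 = 0.004608 mol, which equals the excess n(HBr).
So n(HBr) consumed by the sample = 0.01630 - 0.004608 = 0.01169 mol.
n(KOH) = 0.01169 / 1 = 0.01169 mol.
mass = 0.01169 mol x 56.11 g/mol = 0.656 g.

0.656 g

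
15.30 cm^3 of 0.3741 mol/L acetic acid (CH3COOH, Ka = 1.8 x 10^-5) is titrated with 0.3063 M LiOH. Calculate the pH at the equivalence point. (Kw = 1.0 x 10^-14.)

8.99

n(CH3COOH) = 0.3741 x 0.01530 = 0.005724 mol; V(LiOH) at equivalence = 0.005724/0.3063 = 0.01869 L.
At equivalence all the acid is converted to CH3COO-; total volume = 0.01530 + 0.01869 = 0.03399 L, so [CH3COO-] = 0.005724/0.03399 = 0.1684 M.
Kb = Kw/Ka = 1.0e-14 / 1.8 x 10^-5 = 5.56e-10.
[OH^-] = sqrt(Kb x [CH3COO-]) = sqrt(5.56e-10 x 0.1684) = 9.67e-6 M.
pOH = 5.01, so pH = 14.00 - 5.01 = 8.99.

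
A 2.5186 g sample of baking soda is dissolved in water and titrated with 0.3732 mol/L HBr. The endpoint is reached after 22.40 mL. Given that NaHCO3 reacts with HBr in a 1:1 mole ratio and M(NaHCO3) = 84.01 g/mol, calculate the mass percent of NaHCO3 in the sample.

27.9%

n(HBr) = 0.3732 x 0.02240 = 0.008360 mol.
n(NaHCO3) = 0.008360 / 1 = 0.008360 mol.
mass of NaHCO3 = 0.008360 x 84.01 = 0.7023 g.
% purity = 0.7023 / 2.5186 x 100 = 27.9%.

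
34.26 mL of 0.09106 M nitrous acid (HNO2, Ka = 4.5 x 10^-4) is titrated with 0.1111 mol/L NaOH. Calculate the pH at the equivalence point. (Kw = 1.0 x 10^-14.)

n(HNO2) = 0.09106 x 0.03426 = 0.003120 mol; V(NaOH) at equivalence = 0.003120/0.1111 = 0.02808 L.
At equivalence all the acid is converted to NO2-; total volume = 0.03426 + 0.02808 = 0.06234 L, so [NO2-] = 0.003120/0.06234 = 0.05004 M.
Kb = Kw/Ka = 1.0e-14 / 4.5 x 10^-4 = 2.22e-11.
[OH^-] = sqrt(Kb x [NO2-]) = sqrt(2.22e-11 x 0.05004) = 1.05e-6 M.
pOH = 5.98, so pH = 14.00 - 5.98 = 8.02.

8.02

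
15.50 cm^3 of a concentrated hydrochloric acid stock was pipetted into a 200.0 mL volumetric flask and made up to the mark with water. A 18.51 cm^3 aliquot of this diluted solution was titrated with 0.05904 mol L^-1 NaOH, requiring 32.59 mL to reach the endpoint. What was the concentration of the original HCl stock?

n(NaOH) = 0.05904 x 0.03259 = 0.001924 mol.
n(HCl) in the aliquot = 0.001924 mol.
[diluted HCl] = 0.001924 / 0.01851 = 0.1039 M.
Dilution factor = 200.0/15.50 = 12.90, so [stock] = 0.1039 x 12.90 = 1.34 M.

1.34 M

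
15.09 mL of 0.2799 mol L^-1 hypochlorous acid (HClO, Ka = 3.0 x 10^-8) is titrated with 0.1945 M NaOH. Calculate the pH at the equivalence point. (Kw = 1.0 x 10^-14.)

10.29

n(HClO) = 0.2799 x 0.01509 = 0.004224 mol; V(NaOH) at equivalence = 0.004224/0.1945 = 0.02172 L.
At equivalence all the acid is converted to ClO-; total volume = 0.01509 + 0.02172 = 0.03681 L, so [ClO-] = 0.004224/0.03681 = 0.1148 M.
Kb = Kw/Ka = 1.0e-14 / 3.0 x 10^-8 = 3.33e-7.
[OH^-] = sqrt(Kb x [ClO-]) = sqrt(3.33e-7 x 0.1148) = 0.000196 M.
pOH = 3.71, so pH = 14.00 - 3.71 = 10.29.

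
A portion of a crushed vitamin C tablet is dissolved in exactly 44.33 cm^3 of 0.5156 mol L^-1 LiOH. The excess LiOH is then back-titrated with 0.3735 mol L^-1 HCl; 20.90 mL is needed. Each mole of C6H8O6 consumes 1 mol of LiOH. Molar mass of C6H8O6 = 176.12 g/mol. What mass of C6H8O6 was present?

Total n(LiOH) added = 0.5156 x 0.04433 = 0.02286 mol.
n(HCl) used = 0.3735 x 0.02090 = 0.007806 mol, which equals the excess n(LiOH).
So n(LiOH) consumed by the sample = 0.02286 - 0.007806 = 0.01505 mol.
n(C6H8O6) = 0.01505 / 1 = 0.01505 mol.
mass = 0.01505 mol x 176.12 g/mol = 2.65 g.

2.65 g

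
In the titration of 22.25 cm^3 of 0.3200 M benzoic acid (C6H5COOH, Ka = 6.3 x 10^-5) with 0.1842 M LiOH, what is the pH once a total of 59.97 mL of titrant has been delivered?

n(acid) = 0.3200 x 0.02225 = 0.007120 mol; n(LiOH) added = 0.1842 x 0.05997 = 0.01105 mol.
Base is in excess by 0.01105 - 0.007120 = 0.003926 mol in a total volume of 0.08222 L.
[OH^-] = 0.003926/0.08222 = 0.04776 M, so pOH = 1.32 and pH = 14.00 - 1.32 = 12.68.

12.68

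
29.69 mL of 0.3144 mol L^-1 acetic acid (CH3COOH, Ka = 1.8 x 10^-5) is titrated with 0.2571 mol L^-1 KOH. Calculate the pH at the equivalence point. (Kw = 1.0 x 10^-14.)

n(CH3COOH) = 0.3144 x 0.02969 = 0.009335 mol; V(KOH) at equivalence = 0.009335/0.2571 = 0.03631 L.
At equivalence all the acid is converted to CH3COO-; total volume = 0.02969 + 0.03631 = 0.06600 L, so [CH3COO-] = 0.009335/0.06600 = 0.1414 M.
Kb = Kw/Ka = 1.0e-14 / 1.8 x 10^-5 = 5.56e-10.
[OH^-] = sqrt(Kb x [CH3COO-]) = sqrt(5.56e-10 x 0.1414) = 8.86e-6 M.
pOH = 5.05, so pH = 14.00 - 5.05 = 8.95.

8.95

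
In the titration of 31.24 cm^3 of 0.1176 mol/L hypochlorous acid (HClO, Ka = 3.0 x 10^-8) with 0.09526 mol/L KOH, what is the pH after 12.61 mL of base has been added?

Initial n(HClO) = 0.1176 x 0.03124 = 0.003674 mol.
n(KOH) added = 0.09526 x 0.01261 = 0.001201 mol, converting that many moles of HClO to ClO-.
Remaining n(HClO) = 0.002473 mol; n(ClO-) = 0.001201 mol.
By Henderson-Hasselbalch, pH = pKa + log([A^-]/[HA]) = 7.52 + log(0.001201/0.002473) = 7.52 + (-0.31) = 7.21.

7.21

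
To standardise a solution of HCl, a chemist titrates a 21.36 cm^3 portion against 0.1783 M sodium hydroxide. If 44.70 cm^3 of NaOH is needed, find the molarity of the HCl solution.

0.373 M

n(NaOH) delivered = 0.1783 x 0.04470 = 0.007970 mol.
For a 1:1 reaction, n(HCl) = 0.007970 mol.
[HCl] = 0.007970 mol / 0.02136 L = 0.373 M.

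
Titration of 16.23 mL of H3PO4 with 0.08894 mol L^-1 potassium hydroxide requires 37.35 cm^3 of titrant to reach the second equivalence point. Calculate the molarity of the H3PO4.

n(KOH) = 0.08894 x 0.03735 = 0.003322 mol.
At the second equivalence point, 2 mol OH^- react per mol H3PO4, so n(H3PO4) = 0.003322 / 2 = 0.001661 mol.
[H3PO4] = 0.001661 / 0.01623 L = 0.102 M.

0.102 M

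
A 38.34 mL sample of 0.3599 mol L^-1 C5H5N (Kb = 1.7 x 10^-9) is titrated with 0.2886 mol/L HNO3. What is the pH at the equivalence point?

n(C5H5N) = 0.3599 x 0.03834 = 0.01380 mol; V(HNO3) at equivalence = 0.01380/0.2886 = 0.04781 L.
At equivalence the base is fully converted to C5H5NH+; total volume = 0.08615 L, so [C5H5NH+] = 0.01380/0.08615 = 0.1602 M.
Ka(C5H5NH+) = Kw/Kb = 1.0e-14 / 1.7 x 10^-9 = 5.88e-6.
[H^+] = sqrt(Ka x [C5H5NH+]) = sqrt(5.88e-6 x 0.1602) = 0.000971 M.
pH = -log(0.000971) = 3.01.

3.01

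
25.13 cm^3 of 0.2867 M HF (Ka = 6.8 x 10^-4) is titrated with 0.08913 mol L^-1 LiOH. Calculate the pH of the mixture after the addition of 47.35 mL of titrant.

Initial n(HF) = 0.2867 x 0.02513 = 0.007205 mol.
n(LiOH) added = 0.08913 x 0.04735 = 0.004220 mol, converting that many moles of HF to F-.
Remaining n(HF) = 0.002984 mol; n(F-) = 0.004220 mol.
By Henderson-Hasselbalch, pH = pKa + log([A^-]/[HA]) = 3.17 + log(0.004220/0.002984) = 3.17 + (+0.15) = 3.32.

3.32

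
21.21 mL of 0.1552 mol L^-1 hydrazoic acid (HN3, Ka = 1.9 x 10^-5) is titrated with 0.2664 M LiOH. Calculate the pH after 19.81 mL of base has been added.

12.68

n(acid) = 0.1552 x 0.02121 = 0.003292 mol; n(LiOH) added = 0.2664 x 0.01981 = 0.005277 mol.
Base is in excess by 0.005277 - 0.003292 = 0.001986 mol in a total volume of 0.04102 L.
[OH^-] = 0.001986/0.04102 = 0.04841 M, so pOH = 1.32 and pH = 14.00 - 1.32 = 12.68.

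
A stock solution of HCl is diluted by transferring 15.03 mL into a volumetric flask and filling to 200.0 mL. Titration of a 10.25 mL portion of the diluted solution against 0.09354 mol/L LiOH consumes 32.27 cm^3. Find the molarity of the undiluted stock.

n(LiOH) = 0.09354 x 0.03227 = 0.003019 mol.
n(HCl) in the aliquot = 0.003019 mol.
[diluted HCl] = 0.003019 / 0.01025 = 0.2945 M.
Dilution factor = 200.0/15.03 = 13.31, so [stock] = 0.2945 x 13.31 = 3.92 M.

3.92 M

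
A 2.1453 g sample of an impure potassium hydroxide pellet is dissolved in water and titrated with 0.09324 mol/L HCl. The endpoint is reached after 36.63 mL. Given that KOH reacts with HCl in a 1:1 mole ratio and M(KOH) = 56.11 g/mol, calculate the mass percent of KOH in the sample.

n(HCl) = 0.09324 x 0.03663 = 0.003415 mol.
n(KOH) = 0.003415 / 1 = 0.003415 mol.
mass of KOH = 0.003415 x 56.11 = 0.1916 g.
% purity = 0.1916 / 2.1453 x 100 = 8.93%.

8.93%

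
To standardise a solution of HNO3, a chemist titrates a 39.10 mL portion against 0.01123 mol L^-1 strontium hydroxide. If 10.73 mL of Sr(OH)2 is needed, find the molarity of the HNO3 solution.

n(Sr(OH)2) delivered = 0.01123 x 0.01073 = 0.0001205 mol.
The reaction is 2 HNO3 + 1 Sr(OH)2, so n(HNO3) = 0.0001205 x 2/1 = 0.0002410 mol.
[HNO3] = 0.0002410 mol / 0.03910 L = 0.00616 M.

0.00616 M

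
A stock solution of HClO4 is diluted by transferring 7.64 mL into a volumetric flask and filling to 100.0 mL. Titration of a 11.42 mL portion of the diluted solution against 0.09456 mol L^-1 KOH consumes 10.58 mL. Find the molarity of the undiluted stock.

1.15 M

n(KOH) = 0.09456 x 0.01058 = 0.001000 mol.
n(HClO4) in the aliquot = 0.001000 mol.
[diluted HClO4] = 0.001000 / 0.01142 = 0.08760 M.
Dilution factor = 100.0/7.640 = 13.09, so [stock] = 0.08760 x 13.09 = 1.15 M.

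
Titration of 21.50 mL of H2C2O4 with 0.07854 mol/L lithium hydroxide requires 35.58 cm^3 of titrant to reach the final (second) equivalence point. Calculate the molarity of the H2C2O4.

n(LiOH) = 0.07854 x 0.03558 = 0.002794 mol.
At the final (second) equivalence point, 2 mol OH^- react per mol H2C2O4, so n(H2C2O4) = 0.002794 / 2 = 0.001397 mol.
[H2C2O4] = 0.001397 / 0.02150 L = 0.0650 M.

0.0650 M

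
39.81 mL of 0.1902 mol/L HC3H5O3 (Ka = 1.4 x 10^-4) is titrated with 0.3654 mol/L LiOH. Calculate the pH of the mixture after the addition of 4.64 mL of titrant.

3.31

Initial n(HC3H5O3) = 0.1902 x 0.03981 = 0.007572 mol.
n(LiOH) added = 0.3654 x 0.004640 = 0.001695 mol, converting that many moles of HC3H5O3 to C3H5O3-.
Remaining n(HC3H5O3) = 0.005876 mol; n(C3H5O3-) = 0.001695 mol.
By Henderson-Hasselbalch, pH = pKa + log([A^-]/[HA]) = 3.85 + log(0.001695/0.005876) = 3.85 + (-0.54) = 3.31.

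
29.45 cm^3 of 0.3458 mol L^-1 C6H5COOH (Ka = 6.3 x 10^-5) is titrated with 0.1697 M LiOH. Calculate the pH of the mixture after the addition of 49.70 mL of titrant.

Initial n(C6H5COOH) = 0.3458 x 0.02945 = 0.01018 mol.
n(LiOH) added = 0.1697 x 0.04970 = 0.008434 mol, converting that many moles of C6H5COOH to C6H5COO-.
Remaining n(C6H5COOH) = 0.001750 mol; n(C6H5COO-) = 0.008434 mol.
By Henderson-Hasselbalch, pH = pKa + log([A^-]/[HA]) = 4.20 + log(0.008434/0.001750) = 4.20 + (+0.68) = 4.88.

4.88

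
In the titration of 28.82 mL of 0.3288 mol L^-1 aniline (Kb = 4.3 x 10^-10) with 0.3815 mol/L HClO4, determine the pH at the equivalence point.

2.69

n(C6H5NH2) = 0.3288 x 0.02882 = 0.009476 mol; V(HClO4) at equivalence = 0.009476/0.3815 = 0.02484 L.
At equivalence the base is fully converted to C6H5NH3+; total volume = 0.05366 L, so [C6H5NH3+] = 0.009476/0.05366 = 0.1766 M.
Ka(C6H5NH3+) = Kw/Kb = 1.0e-14 / 4.3 x 10^-10 = 2.33e-5.
[H^+] = sqrt(Ka x [C6H5NH3+]) = sqrt(2.33e-5 x 0.1766) = 0.00203 M.
pH = -log(0.00203) = 2.69.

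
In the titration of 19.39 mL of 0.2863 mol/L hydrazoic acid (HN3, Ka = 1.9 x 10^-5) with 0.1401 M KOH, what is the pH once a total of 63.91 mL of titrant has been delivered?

n(acid) = 0.2863 x 0.01939 = 0.005551 mol; n(KOH) added = 0.1401 x 0.06391 = 0.008954 mol.
Base is in excess by 0.008954 - 0.005551 = 0.003402 mol in a total volume of 0.08330 L.
[OH^-] = 0.003402/0.08330 = 0.04085 M, so pOH = 1.39 and pH = 14.00 - 1.39 = 12.61.

12.61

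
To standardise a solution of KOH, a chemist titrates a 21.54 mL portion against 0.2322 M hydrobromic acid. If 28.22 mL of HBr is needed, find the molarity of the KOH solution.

n(HBr) delivered = 0.2322 x 0.02822 = 0.006553 mol.
For a 1:1 reaction, n(KOH) = 0.006553 mol.
[KOH] = 0.006553 mol / 0.02154 L = 0.304 M.

0.304 M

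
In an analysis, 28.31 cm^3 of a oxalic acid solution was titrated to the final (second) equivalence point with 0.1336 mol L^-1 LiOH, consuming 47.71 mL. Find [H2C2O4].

n(LiOH) = 0.1336 x 0.04771 = 0.006374 mol.
At the final (second) equivalence point, 2 mol OH^- react per mol H2C2O4, so n(H2C2O4) = 0.006374 / 2 = 0.003187 mol.
[H2C2O4] = 0.003187 / 0.02831 L = 0.113 M.

0.113 M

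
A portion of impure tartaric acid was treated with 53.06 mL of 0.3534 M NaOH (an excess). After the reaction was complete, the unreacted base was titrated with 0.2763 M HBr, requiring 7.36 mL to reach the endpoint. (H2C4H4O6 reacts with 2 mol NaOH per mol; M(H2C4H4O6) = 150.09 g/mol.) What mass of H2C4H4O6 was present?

1.25 g

Total n(NaOH) added = 0.3534 x 0.05306 = 0.01875 mol.
n(HBr) used = 0.2763 x 0.007360 = 0.002034 mol, which equals the excess n(NaOH).
So n(NaOH) consumed by the sample = 0.01875 - 0.002034 = 0.01672 mol.
n(H2C4H4O6) = 0.01672 / 2 = 0.008359 mol.
mass = 0.008359 mol x 150.09 g/mol = 1.25 g.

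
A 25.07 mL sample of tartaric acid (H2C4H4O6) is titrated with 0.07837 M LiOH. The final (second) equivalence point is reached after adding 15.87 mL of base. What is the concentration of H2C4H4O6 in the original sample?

n(LiOH) = 0.07837 x 0.01587 = 0.001244 mol.
At the final (second) equivalence point, 2 mol OH^- react per mol H2C4H4O6, so n(H2C4H4O6) = 0.001244 / 2 = 0.0006219 mol.
[H2C4H4O6] = 0.0006219 / 0.02507 L = 0.0248 M.

0.0248 M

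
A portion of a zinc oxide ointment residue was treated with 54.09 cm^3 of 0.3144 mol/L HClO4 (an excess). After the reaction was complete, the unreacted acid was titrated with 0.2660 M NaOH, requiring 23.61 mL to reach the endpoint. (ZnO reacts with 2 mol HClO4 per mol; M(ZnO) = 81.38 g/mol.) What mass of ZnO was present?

0.436 g

Total n(HClO4) added = 0.3144 x 0.05409 = 0.01701 mol.
n(NaOH) used = 0.2660 x 0.02361 = 0.006280 mol, which equals the excess n(HClO4).
So n(HClO4) consumed by the sample = 0.01701 - 0.006280 = 0.01073 mol.
n(ZnO) = 0.01073 / 2 = 0.005363 mol.
mass = 0.005363 mol x 81.38 g/mol = 0.436 g.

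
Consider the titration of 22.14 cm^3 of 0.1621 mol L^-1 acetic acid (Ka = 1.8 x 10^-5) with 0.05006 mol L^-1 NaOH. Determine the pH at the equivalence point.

8.66

n(CH3COOH) = 0.1621 x 0.02214 = 0.003589 mol; V(NaOH) at equivalence = 0.003589/0.05006 = 0.07169 L.
At equivalence all the acid is converted to CH3COO-; total volume = 0.02214 + 0.07169 = 0.09383 L, so [CH3COO-] = 0.003589/0.09383 = 0.03825 M.
Kb = Kw/Ka = 1.0e-14 / 1.8 x 10^-5 = 5.56e-10.
[OH^-] = sqrt(Kb x [CH3COO-]) = sqrt(5.56e-10 x 0.03825) = 4.61e-6 M.
pOH = 5.34, so pH = 14.00 - 5.34 = 8.66.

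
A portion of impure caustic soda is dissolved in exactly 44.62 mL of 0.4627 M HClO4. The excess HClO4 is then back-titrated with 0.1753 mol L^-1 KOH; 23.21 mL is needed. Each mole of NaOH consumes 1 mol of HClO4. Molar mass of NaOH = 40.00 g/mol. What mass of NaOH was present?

Total n(HClO4) added = 0.4627 x 0.04462 = 0.02065 mol.
n(KOH) used = 0.1753 x 0.02321 = 0.004069 mol, which equals the excess n(HClO4).
So n(HClO4) consumed by the sample = 0.02065 - 0.004069 = 0.01658 mol.
n(NaOH) = 0.01658 / 1 = 0.01658 mol.
mass = 0.01658 mol x 40.00 g/mol = 0.663 g.

0.663 g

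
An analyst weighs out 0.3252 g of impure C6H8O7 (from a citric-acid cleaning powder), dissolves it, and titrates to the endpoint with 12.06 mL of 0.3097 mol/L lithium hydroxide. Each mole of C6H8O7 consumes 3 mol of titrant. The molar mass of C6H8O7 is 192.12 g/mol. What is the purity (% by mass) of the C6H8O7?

n(LiOH) = 0.3097 x 0.01206 = 0.003735 mol.
n(C6H8O7) = 0.003735 / 3 = 0.001245 mol.
mass of C6H8O7 = 0.001245 x 192.12 = 0.2392 g.
% purity = 0.2392 / 0.3252 x 100 = 73.6%.

73.6%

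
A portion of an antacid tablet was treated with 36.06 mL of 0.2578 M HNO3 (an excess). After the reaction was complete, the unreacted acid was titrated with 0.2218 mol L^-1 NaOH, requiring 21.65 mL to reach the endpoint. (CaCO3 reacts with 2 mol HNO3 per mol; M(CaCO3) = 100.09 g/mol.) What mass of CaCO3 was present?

0.225 g

Total n(HNO3) added = 0.2578 x 0.03606 = 0.009296 mol.
n(NaOH) used = 0.2218 x 0.02165 = 0.004802 mol, which equals the excess n(HNO3).
So n(HNO3) consumed by the sample = 0.009296 - 0.004802 = 0.004494 mol.
n(CaCO3) = 0.004494 / 2 = 0.002247 mol.
mass = 0.002247 mol x 100.09 g/mol = 0.225 g.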